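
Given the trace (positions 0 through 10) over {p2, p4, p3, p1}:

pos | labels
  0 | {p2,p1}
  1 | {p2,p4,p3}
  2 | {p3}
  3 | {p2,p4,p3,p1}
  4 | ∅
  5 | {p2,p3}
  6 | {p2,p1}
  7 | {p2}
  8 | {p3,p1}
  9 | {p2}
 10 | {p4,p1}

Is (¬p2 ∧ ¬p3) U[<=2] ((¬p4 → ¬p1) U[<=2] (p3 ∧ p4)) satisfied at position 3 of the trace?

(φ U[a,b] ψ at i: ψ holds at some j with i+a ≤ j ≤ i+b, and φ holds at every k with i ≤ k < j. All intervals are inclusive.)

True

Need some j in [3,5] with ((¬p4 → ¬p1) U[<=2] (p3 ∧ p4)), and (¬p2 ∧ ¬p3) at every k in [3,j-1].
  j=3: ((¬p4 → ¬p1) U[<=2] (p3 ∧ p4)) holds; no prefix to check → satisfied.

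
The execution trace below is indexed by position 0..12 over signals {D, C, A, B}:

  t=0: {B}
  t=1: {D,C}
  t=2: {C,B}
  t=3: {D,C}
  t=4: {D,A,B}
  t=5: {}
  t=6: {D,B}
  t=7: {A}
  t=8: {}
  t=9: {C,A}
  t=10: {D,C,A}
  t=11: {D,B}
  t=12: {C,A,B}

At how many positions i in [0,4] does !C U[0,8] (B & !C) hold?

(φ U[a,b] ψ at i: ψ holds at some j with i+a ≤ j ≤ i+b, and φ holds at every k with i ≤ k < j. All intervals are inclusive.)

Evaluate at each i in [0,4]:
  i=0: ✓ (rhs at j=0)
  i=1: ✗ (lhs fails at k=1 before rhs at j=4)
  i=2: ✗ (lhs fails at k=2 before rhs at j=4)
  i=3: ✗ (lhs fails at k=3 before rhs at j=4)
  i=4: ✓ (rhs at j=4)
Positions where it holds: {0, 4} → 2.

2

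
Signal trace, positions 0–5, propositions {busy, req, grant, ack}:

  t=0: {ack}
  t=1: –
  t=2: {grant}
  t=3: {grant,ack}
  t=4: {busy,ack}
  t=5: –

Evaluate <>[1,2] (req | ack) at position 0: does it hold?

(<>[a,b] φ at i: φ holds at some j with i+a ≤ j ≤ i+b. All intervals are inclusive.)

Check (req | ack) at each j in [1,2]:
  j=1: false
  j=2: false
No position in the window satisfies it → formula fails.

Does not hold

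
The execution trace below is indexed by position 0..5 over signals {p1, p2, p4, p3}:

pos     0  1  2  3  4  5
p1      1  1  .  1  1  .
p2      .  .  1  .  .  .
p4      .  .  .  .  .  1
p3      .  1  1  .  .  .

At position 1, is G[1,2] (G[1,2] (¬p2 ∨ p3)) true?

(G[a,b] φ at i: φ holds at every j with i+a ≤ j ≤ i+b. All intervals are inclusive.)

Holds

Check G[1,2] (¬p2 ∨ p3) at every j in [2,3]:
  j=2: holds on [3,4]
  j=3: holds on [4,5]
All positions satisfy it → formula holds.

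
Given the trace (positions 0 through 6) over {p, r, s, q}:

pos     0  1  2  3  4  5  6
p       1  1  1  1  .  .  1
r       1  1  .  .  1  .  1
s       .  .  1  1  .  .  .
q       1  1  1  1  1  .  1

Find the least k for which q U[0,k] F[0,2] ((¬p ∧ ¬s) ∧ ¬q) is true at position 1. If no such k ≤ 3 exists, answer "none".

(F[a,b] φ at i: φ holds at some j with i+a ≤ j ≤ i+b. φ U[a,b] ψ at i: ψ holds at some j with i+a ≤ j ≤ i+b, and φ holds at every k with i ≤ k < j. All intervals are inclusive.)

2

Need earliest j ≥ 1 with F[0,2] ((¬p ∧ ¬s) ∧ ¬q), and q at every k in [1,j-1].
  j=1: rhs fails.
  j=2: rhs fails.
  j=3: rhs holds; lhs holds on [1,2]. k = 2.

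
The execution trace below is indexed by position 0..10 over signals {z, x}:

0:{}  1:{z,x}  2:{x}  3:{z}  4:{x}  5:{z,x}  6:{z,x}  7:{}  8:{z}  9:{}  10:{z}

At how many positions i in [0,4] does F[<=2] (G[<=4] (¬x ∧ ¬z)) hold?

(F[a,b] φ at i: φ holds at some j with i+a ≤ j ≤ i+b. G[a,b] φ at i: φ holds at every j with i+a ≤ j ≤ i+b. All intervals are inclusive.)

0

Evaluate at each i in [0,4]:
  i=0: ✗ (none in [0,2])
  i=1: ✗ (none in [1,3])
  i=2: ✗ (none in [2,4])
  i=3: ✗ (none in [3,5])
  i=4: ✗ (none in [4,6])
Positions where it holds: {} → 0.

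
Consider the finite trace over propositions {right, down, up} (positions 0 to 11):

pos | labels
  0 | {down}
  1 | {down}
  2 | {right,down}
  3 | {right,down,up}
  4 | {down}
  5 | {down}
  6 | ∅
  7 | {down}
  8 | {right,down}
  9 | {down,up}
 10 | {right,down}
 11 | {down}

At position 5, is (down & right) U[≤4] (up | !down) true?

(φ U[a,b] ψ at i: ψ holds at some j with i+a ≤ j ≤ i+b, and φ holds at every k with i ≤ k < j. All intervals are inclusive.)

Need some j in [5,9] with (up | !down), and (down & right) at every k in [5,j-1].
  j=5: (up | !down) false.
  j=6: (up | !down) holds, but (down & right) fails at k=5 → not this j.
  j=7: (up | !down) false.
  j=8: (up | !down) false.
  j=9: (up | !down) holds, but (down & right) fails at k=5 → not this j.
No j in the window works → until fails.

No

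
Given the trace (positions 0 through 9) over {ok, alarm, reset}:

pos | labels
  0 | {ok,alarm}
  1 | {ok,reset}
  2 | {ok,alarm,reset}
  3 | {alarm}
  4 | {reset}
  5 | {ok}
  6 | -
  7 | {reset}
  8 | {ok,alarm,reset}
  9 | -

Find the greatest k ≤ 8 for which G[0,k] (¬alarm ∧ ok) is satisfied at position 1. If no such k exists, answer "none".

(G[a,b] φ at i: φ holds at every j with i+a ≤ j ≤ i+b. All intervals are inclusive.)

0

(¬alarm ∧ ok) must hold from j=1 onward; find where it first fails.
  j=1: holds
  j=2: fails
Holds on [1,1], so largest k = 0.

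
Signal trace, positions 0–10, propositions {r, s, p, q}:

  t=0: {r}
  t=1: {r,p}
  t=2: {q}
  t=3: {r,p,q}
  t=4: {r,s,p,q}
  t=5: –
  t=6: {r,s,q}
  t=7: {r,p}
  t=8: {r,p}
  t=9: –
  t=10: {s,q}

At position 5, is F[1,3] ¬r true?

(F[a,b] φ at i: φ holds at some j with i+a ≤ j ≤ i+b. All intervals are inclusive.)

No

Check ¬r at each j in [6,8]:
  j=6: false
  j=7: false
  j=8: false
No position in the window satisfies it → formula fails.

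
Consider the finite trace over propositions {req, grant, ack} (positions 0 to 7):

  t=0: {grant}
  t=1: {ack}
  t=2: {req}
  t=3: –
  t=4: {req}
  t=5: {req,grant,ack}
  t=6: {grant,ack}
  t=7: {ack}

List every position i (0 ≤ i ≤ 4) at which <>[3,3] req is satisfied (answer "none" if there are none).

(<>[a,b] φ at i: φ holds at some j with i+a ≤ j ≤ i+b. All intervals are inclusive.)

1, 2

Evaluate at each i in [0,4]:
  i=0: ✗ (none in [3,3])
  i=1: ✓ (witness j=4)
  i=2: ✓ (witness j=5)
  i=3: ✗ (none in [6,6])
  i=4: ✗ (none in [7,7])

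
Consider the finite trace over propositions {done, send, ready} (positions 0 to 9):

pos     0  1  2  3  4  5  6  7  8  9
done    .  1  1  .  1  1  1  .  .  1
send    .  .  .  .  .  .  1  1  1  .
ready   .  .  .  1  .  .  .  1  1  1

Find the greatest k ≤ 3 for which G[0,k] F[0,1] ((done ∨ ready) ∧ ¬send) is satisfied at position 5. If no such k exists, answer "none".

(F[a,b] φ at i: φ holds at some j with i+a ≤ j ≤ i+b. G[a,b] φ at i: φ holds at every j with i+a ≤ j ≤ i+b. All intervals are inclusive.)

F[0,1] ((done ∨ ready) ∧ ¬send) must hold from j=5 onward; find where it first fails.
  j=5: holds
  j=6: fails
Holds on [5,5], so largest k = 0.

0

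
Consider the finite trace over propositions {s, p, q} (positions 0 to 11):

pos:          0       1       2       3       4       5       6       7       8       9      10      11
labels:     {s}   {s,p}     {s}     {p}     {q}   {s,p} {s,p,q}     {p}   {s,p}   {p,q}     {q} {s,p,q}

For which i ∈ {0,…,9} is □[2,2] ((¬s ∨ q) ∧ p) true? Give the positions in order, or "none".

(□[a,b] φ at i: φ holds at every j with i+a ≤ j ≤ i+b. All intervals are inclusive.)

Evaluate at each i in [0,9]:
  i=0: ✗ (fails at j=2)
  i=1: ✓ (all of [3,3])
  i=2: ✗ (fails at j=4)
  i=3: ✗ (fails at j=5)
  i=4: ✓ (all of [6,6])
  i=5: ✓ (all of [7,7])
  i=6: ✗ (fails at j=8)
  i=7: ✓ (all of [9,9])
  i=8: ✗ (fails at j=10)
  i=9: ✓ (all of [11,11])

1, 4, 5, 7, 9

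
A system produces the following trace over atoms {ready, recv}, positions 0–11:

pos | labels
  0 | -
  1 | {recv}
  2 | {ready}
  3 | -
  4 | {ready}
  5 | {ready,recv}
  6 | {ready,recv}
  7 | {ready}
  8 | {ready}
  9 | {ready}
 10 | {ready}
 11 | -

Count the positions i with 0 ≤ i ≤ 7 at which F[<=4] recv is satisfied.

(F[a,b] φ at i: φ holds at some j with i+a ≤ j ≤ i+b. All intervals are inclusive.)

Evaluate at each i in [0,7]:
  i=0: ✓ (witness j=1)
  i=1: ✓ (witness j=1)
  i=2: ✓ (witness j=5)
  i=3: ✓ (witness j=5)
  i=4: ✓ (witness j=5)
  i=5: ✓ (witness j=5)
  i=6: ✓ (witness j=6)
  i=7: ✗ (none in [7,11])
Positions where it holds: {0, 1, 2, 3, 4, 5, 6} → 7.

7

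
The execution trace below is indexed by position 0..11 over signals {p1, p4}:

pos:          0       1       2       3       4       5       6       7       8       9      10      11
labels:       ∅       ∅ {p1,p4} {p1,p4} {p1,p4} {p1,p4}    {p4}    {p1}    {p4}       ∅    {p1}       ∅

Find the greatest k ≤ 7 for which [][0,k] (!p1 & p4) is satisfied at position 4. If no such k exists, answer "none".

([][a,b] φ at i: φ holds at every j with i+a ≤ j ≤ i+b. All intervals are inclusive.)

none

(!p1 & p4) must hold from j=4 onward; find where it first fails.
  j=4: fails → no k works.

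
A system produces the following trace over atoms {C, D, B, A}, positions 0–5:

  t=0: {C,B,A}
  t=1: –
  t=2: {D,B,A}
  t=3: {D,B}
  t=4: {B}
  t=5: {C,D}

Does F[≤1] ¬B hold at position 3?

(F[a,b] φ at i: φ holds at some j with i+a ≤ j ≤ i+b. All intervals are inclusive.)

Does not hold

Check ¬B at each j in [3,4]:
  j=3: false
  j=4: false
No position in the window satisfies it → formula fails.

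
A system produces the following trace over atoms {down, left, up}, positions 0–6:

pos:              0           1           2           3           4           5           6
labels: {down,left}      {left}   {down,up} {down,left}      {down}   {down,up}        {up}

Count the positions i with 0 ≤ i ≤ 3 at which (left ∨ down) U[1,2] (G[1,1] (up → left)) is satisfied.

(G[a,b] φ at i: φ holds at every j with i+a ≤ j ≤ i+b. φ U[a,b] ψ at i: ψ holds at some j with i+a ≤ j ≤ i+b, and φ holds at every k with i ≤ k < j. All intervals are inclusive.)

Evaluate at each i in [0,3]:
  i=0: ✓ (rhs at j=2; lhs holds on [0,1])
  i=1: ✓ (rhs at j=2; lhs holds on [1,1])
  i=2: ✓ (rhs at j=3; lhs holds on [2,2])
  i=3: ✗ (no rhs in [4,5])
Positions where it holds: {0, 1, 2} → 3.

3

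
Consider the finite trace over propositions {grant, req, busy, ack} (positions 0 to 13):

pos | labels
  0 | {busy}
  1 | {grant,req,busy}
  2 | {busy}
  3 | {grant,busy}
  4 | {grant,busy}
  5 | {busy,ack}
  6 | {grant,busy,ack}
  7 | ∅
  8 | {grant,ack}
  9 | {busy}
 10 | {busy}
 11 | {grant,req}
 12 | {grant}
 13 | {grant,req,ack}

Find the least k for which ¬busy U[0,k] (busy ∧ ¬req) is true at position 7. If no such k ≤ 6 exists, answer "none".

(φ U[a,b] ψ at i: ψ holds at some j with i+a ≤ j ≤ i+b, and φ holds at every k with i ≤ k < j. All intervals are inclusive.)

2

Need earliest j ≥ 7 with (busy ∧ ¬req), and ¬busy at every k in [7,j-1].
  j=7: rhs fails.
  j=8: rhs fails.
  j=9: rhs holds; lhs holds on [7,8]. k = 2.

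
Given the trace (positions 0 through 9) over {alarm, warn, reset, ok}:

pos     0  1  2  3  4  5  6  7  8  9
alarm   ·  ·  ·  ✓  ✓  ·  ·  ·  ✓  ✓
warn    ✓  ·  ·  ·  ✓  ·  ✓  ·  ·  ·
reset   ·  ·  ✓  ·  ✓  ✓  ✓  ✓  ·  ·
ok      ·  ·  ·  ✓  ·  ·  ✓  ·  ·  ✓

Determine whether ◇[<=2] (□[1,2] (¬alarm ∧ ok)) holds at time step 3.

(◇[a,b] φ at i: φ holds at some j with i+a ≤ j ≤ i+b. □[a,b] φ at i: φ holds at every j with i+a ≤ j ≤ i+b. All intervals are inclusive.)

No

Check □[1,2] (¬alarm ∧ ok) at each j in [3,5]:
  j=3: fails at 4
  j=4: fails at 5
  j=5: fails at 7
No position in the window satisfies it → formula fails.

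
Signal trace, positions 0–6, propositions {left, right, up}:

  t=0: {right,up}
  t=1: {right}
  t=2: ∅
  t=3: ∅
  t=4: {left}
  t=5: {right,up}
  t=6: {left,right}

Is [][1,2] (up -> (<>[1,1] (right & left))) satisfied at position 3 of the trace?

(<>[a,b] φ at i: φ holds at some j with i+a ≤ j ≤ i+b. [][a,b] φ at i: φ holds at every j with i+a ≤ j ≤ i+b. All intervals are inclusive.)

Check (up -> (<>[1,1] (right & left))) at every j in [4,5]:
  j=4: antecedent false → ✓
  j=5: antecedent true; consequent holds (witness at 6) → ✓
All positions satisfy it → formula holds.

True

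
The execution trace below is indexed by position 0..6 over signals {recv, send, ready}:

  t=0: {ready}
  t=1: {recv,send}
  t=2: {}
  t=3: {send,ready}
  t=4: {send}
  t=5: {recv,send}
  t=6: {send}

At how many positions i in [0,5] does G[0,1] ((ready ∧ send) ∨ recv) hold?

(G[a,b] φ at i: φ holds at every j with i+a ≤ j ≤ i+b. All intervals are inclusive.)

0

Evaluate at each i in [0,5]:
  i=0: ✗ (fails at j=0)
  i=1: ✗ (fails at j=2)
  i=2: ✗ (fails at j=2)
  i=3: ✗ (fails at j=4)
  i=4: ✗ (fails at j=4)
  i=5: ✗ (fails at j=6)
Positions where it holds: {} → 0.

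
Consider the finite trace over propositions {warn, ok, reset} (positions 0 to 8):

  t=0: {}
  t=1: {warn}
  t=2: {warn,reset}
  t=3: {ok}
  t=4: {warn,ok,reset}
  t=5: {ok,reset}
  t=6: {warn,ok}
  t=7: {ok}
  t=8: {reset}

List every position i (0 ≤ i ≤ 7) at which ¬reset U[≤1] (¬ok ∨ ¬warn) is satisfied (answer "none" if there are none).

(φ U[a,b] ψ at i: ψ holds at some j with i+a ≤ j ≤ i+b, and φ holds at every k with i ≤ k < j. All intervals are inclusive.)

Evaluate at each i in [0,7]:
  i=0: ✓ (rhs at j=0)
  i=1: ✓ (rhs at j=1)
  i=2: ✓ (rhs at j=2)
  i=3: ✓ (rhs at j=3)
  i=4: ✗ (lhs fails at k=4 before rhs at j=5)
  i=5: ✓ (rhs at j=5)
  i=6: ✓ (rhs at j=7; lhs holds on [6,6])
  i=7: ✓ (rhs at j=7)

0, 1, 2, 3, 5, 6, 7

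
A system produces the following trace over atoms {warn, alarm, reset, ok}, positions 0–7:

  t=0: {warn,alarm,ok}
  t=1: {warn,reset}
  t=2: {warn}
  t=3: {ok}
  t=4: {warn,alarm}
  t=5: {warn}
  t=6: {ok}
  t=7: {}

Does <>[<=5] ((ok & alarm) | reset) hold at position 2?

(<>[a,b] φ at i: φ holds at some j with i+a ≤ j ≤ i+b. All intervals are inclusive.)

Does not hold

Check ((ok & alarm) | reset) at each j in [2,7]:
  j=2: false
  j=3: false
  j=4: false
  j=5: false
  j=6: false
  j=7: false
No position in the window satisfies it → formula fails.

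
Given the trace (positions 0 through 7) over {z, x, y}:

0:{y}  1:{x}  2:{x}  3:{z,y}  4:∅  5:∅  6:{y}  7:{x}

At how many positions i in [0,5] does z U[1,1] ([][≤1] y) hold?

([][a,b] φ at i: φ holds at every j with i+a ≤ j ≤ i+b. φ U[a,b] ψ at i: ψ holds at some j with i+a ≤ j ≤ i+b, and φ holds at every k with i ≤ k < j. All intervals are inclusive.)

0

Evaluate at each i in [0,5]:
  i=0: ✗ (no rhs in [1,1])
  i=1: ✗ (no rhs in [2,2])
  i=2: ✗ (no rhs in [3,3])
  i=3: ✗ (no rhs in [4,4])
  i=4: ✗ (no rhs in [5,5])
  i=5: ✗ (no rhs in [6,6])
Positions where it holds: {} → 0.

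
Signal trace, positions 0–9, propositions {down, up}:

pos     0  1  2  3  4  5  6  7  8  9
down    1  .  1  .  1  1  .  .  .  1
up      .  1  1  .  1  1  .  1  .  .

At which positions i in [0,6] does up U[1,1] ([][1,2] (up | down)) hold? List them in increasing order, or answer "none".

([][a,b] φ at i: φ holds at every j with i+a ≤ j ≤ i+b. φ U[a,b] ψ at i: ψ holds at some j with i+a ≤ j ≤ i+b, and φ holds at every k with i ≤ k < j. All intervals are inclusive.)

2

Evaluate at each i in [0,6]:
  i=0: ✗ (no rhs in [1,1])
  i=1: ✗ (no rhs in [2,2])
  i=2: ✓ (rhs at j=3; lhs holds on [2,2])
  i=3: ✗ (no rhs in [4,4])
  i=4: ✗ (no rhs in [5,5])
  i=5: ✗ (no rhs in [6,6])
  i=6: ✗ (no rhs in [7,7])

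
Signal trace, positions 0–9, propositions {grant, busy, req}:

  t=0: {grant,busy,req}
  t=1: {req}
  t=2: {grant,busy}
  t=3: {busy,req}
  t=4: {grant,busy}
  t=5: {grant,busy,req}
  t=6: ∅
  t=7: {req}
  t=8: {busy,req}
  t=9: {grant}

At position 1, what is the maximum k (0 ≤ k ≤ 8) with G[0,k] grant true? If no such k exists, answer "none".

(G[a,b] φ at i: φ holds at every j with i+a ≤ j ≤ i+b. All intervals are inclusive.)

grant must hold from j=1 onward; find where it first fails.
  j=1: fails → no k works.

none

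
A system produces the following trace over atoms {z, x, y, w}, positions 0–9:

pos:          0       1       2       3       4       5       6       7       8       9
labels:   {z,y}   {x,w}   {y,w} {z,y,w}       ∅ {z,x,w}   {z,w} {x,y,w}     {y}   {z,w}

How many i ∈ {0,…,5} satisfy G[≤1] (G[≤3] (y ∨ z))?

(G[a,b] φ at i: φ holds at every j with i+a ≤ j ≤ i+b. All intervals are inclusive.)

1

Evaluate at each i in [0,5]:
  i=0: ✗ (fails at j=0)
  i=1: ✗ (fails at j=1)
  i=2: ✗ (fails at j=2)
  i=3: ✗ (fails at j=3)
  i=4: ✗ (fails at j=4)
  i=5: ✓ (all of [5,6])
Positions where it holds: {5} → 1.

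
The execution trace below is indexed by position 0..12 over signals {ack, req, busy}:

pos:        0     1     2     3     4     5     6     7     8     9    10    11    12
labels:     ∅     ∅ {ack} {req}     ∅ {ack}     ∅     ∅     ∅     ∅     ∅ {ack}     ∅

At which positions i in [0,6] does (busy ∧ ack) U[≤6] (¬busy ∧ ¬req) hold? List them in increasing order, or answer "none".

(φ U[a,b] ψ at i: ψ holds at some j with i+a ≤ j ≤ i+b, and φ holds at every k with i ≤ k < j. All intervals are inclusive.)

Evaluate at each i in [0,6]:
  i=0: ✓ (rhs at j=0)
  i=1: ✓ (rhs at j=1)
  i=2: ✓ (rhs at j=2)
  i=3: ✗ (lhs fails at k=3 before rhs at j=4)
  i=4: ✓ (rhs at j=4)
  i=5: ✓ (rhs at j=5)
  i=6: ✓ (rhs at j=6)

0, 1, 2, 4, 5, 6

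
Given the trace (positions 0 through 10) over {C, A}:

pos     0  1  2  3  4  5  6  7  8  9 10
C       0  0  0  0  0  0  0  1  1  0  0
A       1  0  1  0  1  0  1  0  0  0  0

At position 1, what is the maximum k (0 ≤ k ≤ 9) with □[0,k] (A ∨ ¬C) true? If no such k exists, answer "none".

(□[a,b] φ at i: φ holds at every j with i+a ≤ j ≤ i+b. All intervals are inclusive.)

(A ∨ ¬C) must hold from j=1 onward; find where it first fails.
  j=1: holds
  j=2: holds
  j=3: holds
  j=4: holds
  j=5: holds
  j=6: holds
  j=7: fails
Holds on [1,6], so largest k = 5.

5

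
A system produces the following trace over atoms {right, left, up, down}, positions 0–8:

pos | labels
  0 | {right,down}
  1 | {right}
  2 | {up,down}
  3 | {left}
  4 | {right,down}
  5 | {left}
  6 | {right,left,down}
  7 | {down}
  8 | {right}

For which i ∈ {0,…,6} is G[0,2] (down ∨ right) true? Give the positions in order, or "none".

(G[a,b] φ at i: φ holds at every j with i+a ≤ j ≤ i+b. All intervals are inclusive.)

Evaluate at each i in [0,6]:
  i=0: ✓ (all of [0,2])
  i=1: ✗ (fails at j=3)
  i=2: ✗ (fails at j=3)
  i=3: ✗ (fails at j=3)
  i=4: ✗ (fails at j=5)
  i=5: ✗ (fails at j=5)
  i=6: ✓ (all of [6,8])

0, 6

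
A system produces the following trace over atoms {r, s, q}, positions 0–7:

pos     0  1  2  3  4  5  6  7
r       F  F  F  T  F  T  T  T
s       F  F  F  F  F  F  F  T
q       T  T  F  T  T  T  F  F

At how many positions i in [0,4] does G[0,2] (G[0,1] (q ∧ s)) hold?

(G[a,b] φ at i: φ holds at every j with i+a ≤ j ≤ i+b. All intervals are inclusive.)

Evaluate at each i in [0,4]:
  i=0: ✗ (fails at j=0)
  i=1: ✗ (fails at j=1)
  i=2: ✗ (fails at j=2)
  i=3: ✗ (fails at j=3)
  i=4: ✗ (fails at j=4)
Positions where it holds: {} → 0.

0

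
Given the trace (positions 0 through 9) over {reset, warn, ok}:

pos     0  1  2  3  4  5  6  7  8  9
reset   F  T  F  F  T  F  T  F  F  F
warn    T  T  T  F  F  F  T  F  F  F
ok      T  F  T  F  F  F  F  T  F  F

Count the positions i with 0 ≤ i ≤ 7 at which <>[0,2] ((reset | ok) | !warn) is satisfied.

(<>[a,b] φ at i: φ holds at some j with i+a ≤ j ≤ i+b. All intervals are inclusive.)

Evaluate at each i in [0,7]:
  i=0: ✓ (witness j=0)
  i=1: ✓ (witness j=1)
  i=2: ✓ (witness j=2)
  i=3: ✓ (witness j=3)
  i=4: ✓ (witness j=4)
  i=5: ✓ (witness j=5)
  i=6: ✓ (witness j=6)
  i=7: ✓ (witness j=7)
Positions where it holds: {0, 1, 2, 3, 4, 5, 6, 7} → 8.

8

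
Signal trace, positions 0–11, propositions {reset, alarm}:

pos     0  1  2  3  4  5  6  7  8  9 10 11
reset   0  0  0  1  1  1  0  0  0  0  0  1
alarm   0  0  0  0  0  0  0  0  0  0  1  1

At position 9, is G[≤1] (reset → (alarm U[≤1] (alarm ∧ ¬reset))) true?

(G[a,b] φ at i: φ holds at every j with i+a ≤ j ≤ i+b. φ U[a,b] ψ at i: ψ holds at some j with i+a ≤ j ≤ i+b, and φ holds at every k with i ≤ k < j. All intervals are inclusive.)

Check (reset → (alarm U[≤1] (alarm ∧ ¬reset))) at every j in [9,10]:
  j=9: antecedent false → ✓
  j=10: antecedent false → ✓
All positions satisfy it → formula holds.

Yes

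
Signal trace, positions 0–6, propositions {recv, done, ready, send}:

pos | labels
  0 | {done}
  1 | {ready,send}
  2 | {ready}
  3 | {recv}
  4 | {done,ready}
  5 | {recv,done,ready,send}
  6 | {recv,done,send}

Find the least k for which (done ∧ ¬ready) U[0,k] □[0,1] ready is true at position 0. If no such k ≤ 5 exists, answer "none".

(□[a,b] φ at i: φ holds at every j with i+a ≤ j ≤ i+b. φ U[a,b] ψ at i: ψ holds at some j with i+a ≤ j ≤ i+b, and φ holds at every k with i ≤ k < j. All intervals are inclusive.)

1

Need earliest j ≥ 0 with □[0,1] ready, and (done ∧ ¬ready) at every k in [0,j-1].
  j=0: rhs fails.
  j=1: rhs holds; lhs holds on [0,0]. k = 1.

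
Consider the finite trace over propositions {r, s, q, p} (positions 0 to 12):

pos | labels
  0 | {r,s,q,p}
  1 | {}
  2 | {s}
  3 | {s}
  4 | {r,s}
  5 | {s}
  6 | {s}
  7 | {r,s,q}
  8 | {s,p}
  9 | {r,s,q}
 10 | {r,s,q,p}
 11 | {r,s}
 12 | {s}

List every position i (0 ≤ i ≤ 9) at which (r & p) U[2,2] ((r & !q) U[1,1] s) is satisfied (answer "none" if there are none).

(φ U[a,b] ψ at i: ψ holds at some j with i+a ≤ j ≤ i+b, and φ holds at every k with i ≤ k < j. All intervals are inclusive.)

Evaluate at each i in [0,9]:
  i=0: ✗ (no rhs in [2,2])
  i=1: ✗ (no rhs in [3,3])
  i=2: ✗ (lhs fails at k=2 before rhs at j=4)
  i=3: ✗ (no rhs in [5,5])
  i=4: ✗ (no rhs in [6,6])
  i=5: ✗ (no rhs in [7,7])
  i=6: ✗ (no rhs in [8,8])
  i=7: ✗ (no rhs in [9,9])
  i=8: ✗ (no rhs in [10,10])
  i=9: ✗ (lhs fails at k=9 before rhs at j=11)

none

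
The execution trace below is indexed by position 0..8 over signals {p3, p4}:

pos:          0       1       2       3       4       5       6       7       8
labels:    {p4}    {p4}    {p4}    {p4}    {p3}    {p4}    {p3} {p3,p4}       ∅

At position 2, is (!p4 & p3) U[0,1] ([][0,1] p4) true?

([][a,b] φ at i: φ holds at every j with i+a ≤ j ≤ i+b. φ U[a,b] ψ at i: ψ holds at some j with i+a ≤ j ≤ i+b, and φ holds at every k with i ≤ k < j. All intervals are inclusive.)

Need some j in [2,3] with [][0,1] p4, and (!p4 & p3) at every k in [2,j-1].
  j=2: [][0,1] p4 holds; no prefix to check → satisfied.

Yes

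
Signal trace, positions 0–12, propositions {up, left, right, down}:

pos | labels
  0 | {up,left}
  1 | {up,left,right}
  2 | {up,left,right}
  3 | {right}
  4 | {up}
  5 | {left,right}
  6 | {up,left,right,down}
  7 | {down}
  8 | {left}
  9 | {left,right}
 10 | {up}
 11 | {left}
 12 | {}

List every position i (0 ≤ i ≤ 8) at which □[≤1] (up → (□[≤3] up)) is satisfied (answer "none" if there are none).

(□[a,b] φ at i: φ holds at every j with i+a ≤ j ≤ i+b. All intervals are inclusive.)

7, 8

Evaluate at each i in [0,8]:
  i=0: ✗ (fails at j=0)
  i=1: ✗ (fails at j=1)
  i=2: ✗ (fails at j=2)
  i=3: ✗ (fails at j=4)
  i=4: ✗ (fails at j=4)
  i=5: ✗ (fails at j=6)
  i=6: ✗ (fails at j=6)
  i=7: ✓ (all of [7,8])
  i=8: ✓ (all of [8,9])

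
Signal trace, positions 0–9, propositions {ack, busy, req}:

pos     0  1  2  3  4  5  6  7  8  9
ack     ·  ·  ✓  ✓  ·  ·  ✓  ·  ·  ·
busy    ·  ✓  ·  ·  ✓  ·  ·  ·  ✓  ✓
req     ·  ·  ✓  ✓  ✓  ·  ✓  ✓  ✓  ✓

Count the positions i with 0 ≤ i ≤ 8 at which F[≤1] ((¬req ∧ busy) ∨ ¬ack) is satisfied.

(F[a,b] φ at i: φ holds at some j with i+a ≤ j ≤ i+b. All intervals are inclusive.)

8

Evaluate at each i in [0,8]:
  i=0: ✓ (witness j=0)
  i=1: ✓ (witness j=1)
  i=2: ✗ (none in [2,3])
  i=3: ✓ (witness j=4)
  i=4: ✓ (witness j=4)
  i=5: ✓ (witness j=5)
  i=6: ✓ (witness j=7)
  i=7: ✓ (witness j=7)
  i=8: ✓ (witness j=8)
Positions where it holds: {0, 1, 3, 4, 5, 6, 7, 8} → 8.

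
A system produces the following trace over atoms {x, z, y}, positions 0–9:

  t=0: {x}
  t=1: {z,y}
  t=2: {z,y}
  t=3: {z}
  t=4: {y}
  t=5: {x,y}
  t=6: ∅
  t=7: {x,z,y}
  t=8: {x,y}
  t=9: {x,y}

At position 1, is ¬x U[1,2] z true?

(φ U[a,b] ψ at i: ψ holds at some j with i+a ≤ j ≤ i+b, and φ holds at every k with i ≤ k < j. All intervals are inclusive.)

Need some j in [2,3] with z, and ¬x at every k in [1,j-1].
  j=2: z holds; ¬x holds at every k in [1,1] → satisfied.

Yes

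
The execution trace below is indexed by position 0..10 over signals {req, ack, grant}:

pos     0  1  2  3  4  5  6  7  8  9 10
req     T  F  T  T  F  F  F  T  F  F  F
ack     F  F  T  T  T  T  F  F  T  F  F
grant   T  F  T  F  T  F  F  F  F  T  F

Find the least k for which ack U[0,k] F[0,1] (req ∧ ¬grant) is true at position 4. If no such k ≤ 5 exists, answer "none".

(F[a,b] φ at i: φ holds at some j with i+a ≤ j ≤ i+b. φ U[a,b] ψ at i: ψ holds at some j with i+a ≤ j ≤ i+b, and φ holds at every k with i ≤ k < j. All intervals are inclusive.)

Need earliest j ≥ 4 with F[0,1] (req ∧ ¬grant), and ack at every k in [4,j-1].
  j=4: rhs fails.
  j=5: rhs fails.
  j=6: rhs holds; lhs holds on [4,5]. k = 2.

2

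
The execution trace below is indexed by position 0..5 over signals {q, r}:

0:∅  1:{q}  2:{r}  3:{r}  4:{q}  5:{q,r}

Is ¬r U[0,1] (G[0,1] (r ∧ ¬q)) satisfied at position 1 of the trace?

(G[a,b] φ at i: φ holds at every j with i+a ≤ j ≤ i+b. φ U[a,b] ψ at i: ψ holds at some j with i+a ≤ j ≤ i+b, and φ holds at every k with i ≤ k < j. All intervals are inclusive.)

Need some j in [1,2] with G[0,1] (r ∧ ¬q), and ¬r at every k in [1,j-1].
  j=1: G[0,1] (r ∧ ¬q) — fails at 1.
  j=2: G[0,1] (r ∧ ¬q) holds; ¬r holds at every k in [1,1] → satisfied.

Holds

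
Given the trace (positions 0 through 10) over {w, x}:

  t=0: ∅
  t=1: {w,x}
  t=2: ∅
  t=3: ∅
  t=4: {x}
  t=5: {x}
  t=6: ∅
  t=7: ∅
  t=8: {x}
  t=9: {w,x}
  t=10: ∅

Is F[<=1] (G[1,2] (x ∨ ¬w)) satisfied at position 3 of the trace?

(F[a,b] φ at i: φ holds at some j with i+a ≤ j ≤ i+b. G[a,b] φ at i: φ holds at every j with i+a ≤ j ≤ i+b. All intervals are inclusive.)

Check G[1,2] (x ∨ ¬w) at each j in [3,4]:
  j=3: holds on [4,5]
  j=4: holds on [5,6]
Found at j=3 → formula holds.

True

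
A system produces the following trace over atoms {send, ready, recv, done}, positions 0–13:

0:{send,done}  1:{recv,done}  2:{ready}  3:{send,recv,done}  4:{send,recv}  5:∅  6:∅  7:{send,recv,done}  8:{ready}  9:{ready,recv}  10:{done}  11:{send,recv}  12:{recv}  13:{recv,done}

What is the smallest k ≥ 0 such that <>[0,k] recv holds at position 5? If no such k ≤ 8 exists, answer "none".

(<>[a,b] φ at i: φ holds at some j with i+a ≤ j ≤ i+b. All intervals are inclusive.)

Scan j = 5,6,… for recv:
  j=5: fails
  j=6: fails
  j=7: holds
First hit at j=7, so smallest k = 7-5 = 2.

2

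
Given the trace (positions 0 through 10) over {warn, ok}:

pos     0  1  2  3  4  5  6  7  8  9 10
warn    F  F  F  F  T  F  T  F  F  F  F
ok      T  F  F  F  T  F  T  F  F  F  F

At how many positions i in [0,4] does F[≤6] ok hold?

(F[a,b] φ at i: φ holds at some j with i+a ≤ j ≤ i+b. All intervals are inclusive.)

5

Evaluate at each i in [0,4]:
  i=0: ✓ (witness j=0)
  i=1: ✓ (witness j=4)
  i=2: ✓ (witness j=4)
  i=3: ✓ (witness j=4)
  i=4: ✓ (witness j=4)
Positions where it holds: {0, 1, 2, 3, 4} → 5.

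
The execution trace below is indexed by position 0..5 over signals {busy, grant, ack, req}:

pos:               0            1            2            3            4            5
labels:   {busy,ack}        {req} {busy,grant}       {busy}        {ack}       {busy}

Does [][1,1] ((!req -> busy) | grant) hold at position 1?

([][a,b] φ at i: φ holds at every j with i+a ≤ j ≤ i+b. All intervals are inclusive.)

Yes

Check ((!req -> busy) | grant) at every j in [2,2]:
  j=2: true
All positions satisfy it → formula holds.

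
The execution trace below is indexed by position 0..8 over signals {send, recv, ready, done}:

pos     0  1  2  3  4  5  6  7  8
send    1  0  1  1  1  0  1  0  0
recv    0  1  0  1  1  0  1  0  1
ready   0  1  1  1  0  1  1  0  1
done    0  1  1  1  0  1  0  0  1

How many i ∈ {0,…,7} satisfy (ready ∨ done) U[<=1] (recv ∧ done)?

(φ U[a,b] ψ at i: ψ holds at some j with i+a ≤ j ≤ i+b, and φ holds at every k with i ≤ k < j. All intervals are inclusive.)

Evaluate at each i in [0,7]:
  i=0: ✗ (lhs fails at k=0 before rhs at j=1)
  i=1: ✓ (rhs at j=1)
  i=2: ✓ (rhs at j=3; lhs holds on [2,2])
  i=3: ✓ (rhs at j=3)
  i=4: ✗ (no rhs in [4,5])
  i=5: ✗ (no rhs in [5,6])
  i=6: ✗ (no rhs in [6,7])
  i=7: ✗ (lhs fails at k=7 before rhs at j=8)
Positions where it holds: {1, 2, 3} → 3.

3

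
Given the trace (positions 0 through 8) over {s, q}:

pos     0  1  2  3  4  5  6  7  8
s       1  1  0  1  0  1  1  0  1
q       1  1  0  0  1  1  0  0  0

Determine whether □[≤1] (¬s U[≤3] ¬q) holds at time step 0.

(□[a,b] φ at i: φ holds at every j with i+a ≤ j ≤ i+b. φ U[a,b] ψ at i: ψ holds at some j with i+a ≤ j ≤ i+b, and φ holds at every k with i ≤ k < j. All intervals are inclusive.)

Does not hold

Check (¬s U[≤3] ¬q) at every j in [0,1]:
  j=0: fails
  j=1: fails
Fails at j=0 → formula fails.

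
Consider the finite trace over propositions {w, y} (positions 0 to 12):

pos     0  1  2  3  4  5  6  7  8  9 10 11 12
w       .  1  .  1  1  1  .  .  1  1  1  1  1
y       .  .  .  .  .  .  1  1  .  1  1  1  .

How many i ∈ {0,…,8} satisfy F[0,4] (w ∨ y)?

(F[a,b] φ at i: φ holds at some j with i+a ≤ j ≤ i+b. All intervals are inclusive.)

9

Evaluate at each i in [0,8]:
  i=0: ✓ (witness j=1)
  i=1: ✓ (witness j=1)
  i=2: ✓ (witness j=3)
  i=3: ✓ (witness j=3)
  i=4: ✓ (witness j=4)
  i=5: ✓ (witness j=5)
  i=6: ✓ (witness j=6)
  i=7: ✓ (witness j=7)
  i=8: ✓ (witness j=8)
Positions where it holds: {0, 1, 2, 3, 4, 5, 6, 7, 8} → 9.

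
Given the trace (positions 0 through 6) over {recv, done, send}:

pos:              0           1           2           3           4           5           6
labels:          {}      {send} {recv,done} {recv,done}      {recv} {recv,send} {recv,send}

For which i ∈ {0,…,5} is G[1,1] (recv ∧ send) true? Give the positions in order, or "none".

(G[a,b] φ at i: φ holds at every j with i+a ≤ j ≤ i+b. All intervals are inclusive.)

4, 5

Evaluate at each i in [0,5]:
  i=0: ✗ (fails at j=1)
  i=1: ✗ (fails at j=2)
  i=2: ✗ (fails at j=3)
  i=3: ✗ (fails at j=4)
  i=4: ✓ (all of [5,5])
  i=5: ✓ (all of [6,6])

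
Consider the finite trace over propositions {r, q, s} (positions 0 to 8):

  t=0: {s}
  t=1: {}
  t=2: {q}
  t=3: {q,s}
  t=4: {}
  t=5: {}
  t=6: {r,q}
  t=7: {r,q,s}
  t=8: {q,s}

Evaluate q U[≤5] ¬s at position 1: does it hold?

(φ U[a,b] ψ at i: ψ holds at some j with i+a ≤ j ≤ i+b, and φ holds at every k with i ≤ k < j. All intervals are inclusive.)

Need some j in [1,6] with ¬s, and q at every k in [1,j-1].
  j=1: ¬s holds; no prefix to check → satisfied.

Yes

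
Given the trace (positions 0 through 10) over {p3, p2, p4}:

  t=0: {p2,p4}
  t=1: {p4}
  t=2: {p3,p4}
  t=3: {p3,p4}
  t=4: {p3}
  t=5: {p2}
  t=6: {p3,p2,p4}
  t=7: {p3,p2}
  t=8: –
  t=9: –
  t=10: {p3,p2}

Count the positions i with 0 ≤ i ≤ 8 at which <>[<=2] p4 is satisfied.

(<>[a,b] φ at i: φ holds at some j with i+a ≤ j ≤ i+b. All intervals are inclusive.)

7

Evaluate at each i in [0,8]:
  i=0: ✓ (witness j=0)
  i=1: ✓ (witness j=1)
  i=2: ✓ (witness j=2)
  i=3: ✓ (witness j=3)
  i=4: ✓ (witness j=6)
  i=5: ✓ (witness j=6)
  i=6: ✓ (witness j=6)
  i=7: ✗ (none in [7,9])
  i=8: ✗ (none in [8,10])
Positions where it holds: {0, 1, 2, 3, 4, 5, 6} → 7.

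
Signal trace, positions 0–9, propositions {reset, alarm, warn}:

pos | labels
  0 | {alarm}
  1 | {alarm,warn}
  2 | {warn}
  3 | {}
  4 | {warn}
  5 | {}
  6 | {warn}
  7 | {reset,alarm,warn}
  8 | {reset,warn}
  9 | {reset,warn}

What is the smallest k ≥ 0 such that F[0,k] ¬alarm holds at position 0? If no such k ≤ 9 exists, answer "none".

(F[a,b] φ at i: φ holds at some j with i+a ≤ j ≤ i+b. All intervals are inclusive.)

2

Scan j = 0,1,… for ¬alarm:
  j=0: fails
  j=1: fails
  j=2: holds
First hit at j=2, so smallest k = 2-0 = 2.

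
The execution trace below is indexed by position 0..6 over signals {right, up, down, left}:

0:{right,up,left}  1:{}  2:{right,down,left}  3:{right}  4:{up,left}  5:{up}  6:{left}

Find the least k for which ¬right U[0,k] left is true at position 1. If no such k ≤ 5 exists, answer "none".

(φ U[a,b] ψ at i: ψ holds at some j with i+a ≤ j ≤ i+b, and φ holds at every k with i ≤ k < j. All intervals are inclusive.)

1

Need earliest j ≥ 1 with left, and ¬right at every k in [1,j-1].
  j=1: rhs fails.
  j=2: rhs holds; lhs holds on [1,1]. k = 1.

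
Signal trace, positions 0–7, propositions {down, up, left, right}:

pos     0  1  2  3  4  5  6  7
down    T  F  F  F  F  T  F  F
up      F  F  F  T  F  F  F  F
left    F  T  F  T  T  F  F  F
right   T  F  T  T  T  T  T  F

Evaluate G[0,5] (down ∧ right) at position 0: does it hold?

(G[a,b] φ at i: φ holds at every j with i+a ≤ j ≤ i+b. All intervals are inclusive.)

Does not hold

Check (down ∧ right) at every j in [0,5]:
  j=0: true
  j=1: false
  j=2: false
  j=3: false
  j=4: false
  j=5: true
Fails at j=1 → formula fails.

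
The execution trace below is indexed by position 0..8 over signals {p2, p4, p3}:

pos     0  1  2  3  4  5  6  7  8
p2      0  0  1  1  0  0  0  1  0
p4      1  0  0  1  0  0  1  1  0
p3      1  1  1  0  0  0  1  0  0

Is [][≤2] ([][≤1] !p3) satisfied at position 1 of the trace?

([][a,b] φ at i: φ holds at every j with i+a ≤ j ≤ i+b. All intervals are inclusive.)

Does not hold

Check [][≤1] !p3 at every j in [1,3]:
  j=1: fails at 1
  j=2: fails at 2
  j=3: holds on [3,4]
Fails at j=1 → formula fails.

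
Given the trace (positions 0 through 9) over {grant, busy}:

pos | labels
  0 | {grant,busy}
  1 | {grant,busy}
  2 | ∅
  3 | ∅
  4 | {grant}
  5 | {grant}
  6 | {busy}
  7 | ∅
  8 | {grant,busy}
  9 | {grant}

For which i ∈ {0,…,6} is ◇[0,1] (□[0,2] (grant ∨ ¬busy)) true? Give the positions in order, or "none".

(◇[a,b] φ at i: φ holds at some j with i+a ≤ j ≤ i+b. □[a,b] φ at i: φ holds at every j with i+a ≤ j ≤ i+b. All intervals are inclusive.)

Evaluate at each i in [0,6]:
  i=0: ✓ (witness j=0)
  i=1: ✓ (witness j=1)
  i=2: ✓ (witness j=2)
  i=3: ✓ (witness j=3)
  i=4: ✗ (none in [4,5])
  i=5: ✗ (none in [5,6])
  i=6: ✓ (witness j=7)

0, 1, 2, 3, 6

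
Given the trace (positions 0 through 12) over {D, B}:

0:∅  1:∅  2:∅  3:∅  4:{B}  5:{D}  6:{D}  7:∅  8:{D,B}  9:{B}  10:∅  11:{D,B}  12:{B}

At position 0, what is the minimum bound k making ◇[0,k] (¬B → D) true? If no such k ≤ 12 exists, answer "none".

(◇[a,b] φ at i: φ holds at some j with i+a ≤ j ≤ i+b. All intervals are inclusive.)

Scan j = 0,1,… for (¬B → D):
  j=0: fails
  j=1: fails
  j=2: fails
  j=3: fails
  j=4: holds
First hit at j=4, so smallest k = 4-0 = 4.

4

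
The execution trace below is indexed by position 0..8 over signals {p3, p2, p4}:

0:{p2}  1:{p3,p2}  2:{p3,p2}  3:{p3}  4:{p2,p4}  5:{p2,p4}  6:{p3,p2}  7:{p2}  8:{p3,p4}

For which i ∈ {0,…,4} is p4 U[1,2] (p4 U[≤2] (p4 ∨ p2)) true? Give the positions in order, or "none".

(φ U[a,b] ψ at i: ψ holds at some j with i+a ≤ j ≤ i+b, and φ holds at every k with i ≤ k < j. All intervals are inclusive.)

Evaluate at each i in [0,4]:
  i=0: ✗ (lhs fails at k=0 before rhs at j=1)
  i=1: ✗ (lhs fails at k=1 before rhs at j=2)
  i=2: ✗ (lhs fails at k=2 before rhs at j=4)
  i=3: ✗ (lhs fails at k=3 before rhs at j=4)
  i=4: ✓ (rhs at j=5; lhs holds on [4,4])

4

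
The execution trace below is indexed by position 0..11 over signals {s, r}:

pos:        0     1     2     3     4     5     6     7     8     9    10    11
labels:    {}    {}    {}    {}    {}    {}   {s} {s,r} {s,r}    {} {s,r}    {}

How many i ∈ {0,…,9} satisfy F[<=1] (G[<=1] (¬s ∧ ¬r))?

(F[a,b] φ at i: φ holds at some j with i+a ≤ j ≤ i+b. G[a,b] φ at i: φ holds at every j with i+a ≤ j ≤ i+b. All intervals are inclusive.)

5

Evaluate at each i in [0,9]:
  i=0: ✓ (witness j=0)
  i=1: ✓ (witness j=1)
  i=2: ✓ (witness j=2)
  i=3: ✓ (witness j=3)
  i=4: ✓ (witness j=4)
  i=5: ✗ (none in [5,6])
  i=6: ✗ (none in [6,7])
  i=7: ✗ (none in [7,8])
  i=8: ✗ (none in [8,9])
  i=9: ✗ (none in [9,10])
Positions where it holds: {0, 1, 2, 3, 4} → 5.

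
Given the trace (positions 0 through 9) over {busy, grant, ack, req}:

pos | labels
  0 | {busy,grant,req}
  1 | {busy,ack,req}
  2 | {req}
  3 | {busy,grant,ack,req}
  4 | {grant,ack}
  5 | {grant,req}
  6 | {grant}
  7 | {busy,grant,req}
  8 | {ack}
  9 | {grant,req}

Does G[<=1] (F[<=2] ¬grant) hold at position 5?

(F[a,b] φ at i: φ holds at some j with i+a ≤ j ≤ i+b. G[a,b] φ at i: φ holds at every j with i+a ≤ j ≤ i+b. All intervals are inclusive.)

Does not hold

Check F[<=2] ¬grant at every j in [5,6]:
  j=5: fails (none in [5,7])
  j=6: holds (witness at 8)
Fails at j=5 → formula fails.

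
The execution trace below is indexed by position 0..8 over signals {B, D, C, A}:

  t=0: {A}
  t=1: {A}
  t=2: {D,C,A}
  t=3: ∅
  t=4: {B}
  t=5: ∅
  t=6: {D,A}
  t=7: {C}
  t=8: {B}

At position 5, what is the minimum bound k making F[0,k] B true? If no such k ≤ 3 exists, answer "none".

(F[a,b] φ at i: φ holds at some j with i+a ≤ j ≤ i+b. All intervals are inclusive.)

3

Scan j = 5,6,… for B:
  j=5: fails
  j=6: fails
  j=7: fails
  j=8: holds
First hit at j=8, so smallest k = 8-5 = 3.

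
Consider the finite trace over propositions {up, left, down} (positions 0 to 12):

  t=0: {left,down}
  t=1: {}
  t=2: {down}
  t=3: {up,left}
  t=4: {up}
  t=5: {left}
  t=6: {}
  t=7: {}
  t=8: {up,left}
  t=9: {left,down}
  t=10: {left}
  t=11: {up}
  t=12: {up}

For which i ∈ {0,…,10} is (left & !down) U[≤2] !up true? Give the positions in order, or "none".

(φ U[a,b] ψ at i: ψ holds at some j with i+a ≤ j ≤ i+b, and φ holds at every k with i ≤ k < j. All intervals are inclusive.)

0, 1, 2, 5, 6, 7, 8, 9, 10

Evaluate at each i in [0,10]:
  i=0: ✓ (rhs at j=0)
  i=1: ✓ (rhs at j=1)
  i=2: ✓ (rhs at j=2)
  i=3: ✗ (lhs fails at k=4 before rhs at j=5)
  i=4: ✗ (lhs fails at k=4 before rhs at j=5)
  i=5: ✓ (rhs at j=5)
  i=6: ✓ (rhs at j=6)
  i=7: ✓ (rhs at j=7)
  i=8: ✓ (rhs at j=9; lhs holds on [8,8])
  i=9: ✓ (rhs at j=9)
  i=10: ✓ (rhs at j=10)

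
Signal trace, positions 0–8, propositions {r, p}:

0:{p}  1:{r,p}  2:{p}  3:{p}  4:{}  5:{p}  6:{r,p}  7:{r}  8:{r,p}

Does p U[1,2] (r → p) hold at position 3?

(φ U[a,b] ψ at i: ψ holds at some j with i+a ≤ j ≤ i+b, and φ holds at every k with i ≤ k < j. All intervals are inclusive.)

Need some j in [4,5] with (r → p), and p at every k in [3,j-1].
  j=4: (r → p) holds; p holds at every k in [3,3] → satisfied.

Yes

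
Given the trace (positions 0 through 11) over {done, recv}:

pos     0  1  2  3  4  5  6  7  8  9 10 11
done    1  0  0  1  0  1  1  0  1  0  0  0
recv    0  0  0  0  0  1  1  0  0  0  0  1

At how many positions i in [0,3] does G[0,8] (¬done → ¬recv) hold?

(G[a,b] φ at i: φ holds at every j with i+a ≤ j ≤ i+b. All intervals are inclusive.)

3

Evaluate at each i in [0,3]:
  i=0: ✓ (all of [0,8])
  i=1: ✓ (all of [1,9])
  i=2: ✓ (all of [2,10])
  i=3: ✗ (fails at j=11)
Positions where it holds: {0, 1, 2} → 3.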